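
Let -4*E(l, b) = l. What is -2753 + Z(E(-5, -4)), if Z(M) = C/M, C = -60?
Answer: -2801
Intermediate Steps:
E(l, b) = -l/4
Z(M) = -60/M
-2753 + Z(E(-5, -4)) = -2753 - 60/((-¼*(-5))) = -2753 - 60/5/4 = -2753 - 60*⅘ = -2753 - 48 = -2801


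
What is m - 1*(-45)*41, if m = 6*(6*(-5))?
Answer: 1665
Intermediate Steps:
m = -180 (m = 6*(-30) = -180)
m - 1*(-45)*41 = -180 - 1*(-45)*41 = -180 + 45*41 = -180 + 1845 = 1665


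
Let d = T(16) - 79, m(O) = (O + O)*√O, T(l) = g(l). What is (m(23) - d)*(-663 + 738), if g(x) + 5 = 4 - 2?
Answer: 6150 + 3450*√23 ≈ 22696.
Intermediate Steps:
g(x) = -3 (g(x) = -5 + (4 - 2) = -5 + 2 = -3)
T(l) = -3
m(O) = 2*O^(3/2) (m(O) = (2*O)*√O = 2*O^(3/2))
d = -82 (d = -3 - 79 = -82)
(m(23) - d)*(-663 + 738) = (2*23^(3/2) - 1*(-82))*(-663 + 738) = (2*(23*√23) + 82)*75 = (46*√23 + 82)*75 = (82 + 46*√23)*75 = 6150 + 3450*√23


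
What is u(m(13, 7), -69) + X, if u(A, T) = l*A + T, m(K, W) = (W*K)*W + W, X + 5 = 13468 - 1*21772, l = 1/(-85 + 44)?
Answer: -344142/41 ≈ -8393.7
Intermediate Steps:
l = -1/41 (l = 1/(-41) = -1/41 ≈ -0.024390)
X = -8309 (X = -5 + (13468 - 1*21772) = -5 + (13468 - 21772) = -5 - 8304 = -8309)
m(K, W) = W + K*W² (m(K, W) = (K*W)*W + W = K*W² + W = W + K*W²)
u(A, T) = T - A/41 (u(A, T) = -A/41 + T = T - A/41)
u(m(13, 7), -69) + X = (-69 - 7*(1 + 13*7)/41) - 8309 = (-69 - 7*(1 + 91)/41) - 8309 = (-69 - 7*92/41) - 8309 = (-69 - 1/41*644) - 8309 = (-69 - 644/41) - 8309 = -3473/41 - 8309 = -344142/41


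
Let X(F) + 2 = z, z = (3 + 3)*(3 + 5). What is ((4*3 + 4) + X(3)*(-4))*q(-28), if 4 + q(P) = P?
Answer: 5376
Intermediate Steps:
z = 48 (z = 6*8 = 48)
X(F) = 46 (X(F) = -2 + 48 = 46)
q(P) = -4 + P
((4*3 + 4) + X(3)*(-4))*q(-28) = ((4*3 + 4) + 46*(-4))*(-4 - 28) = ((12 + 4) - 184)*(-32) = (16 - 184)*(-32) = -168*(-32) = 5376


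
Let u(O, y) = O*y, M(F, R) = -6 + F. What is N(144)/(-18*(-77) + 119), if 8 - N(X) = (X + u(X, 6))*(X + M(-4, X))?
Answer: -135064/1505 ≈ -89.744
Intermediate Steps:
N(X) = 8 - 7*X*(-10 + X) (N(X) = 8 - (X + X*6)*(X + (-6 - 4)) = 8 - (X + 6*X)*(X - 10) = 8 - 7*X*(-10 + X))
N(144)/(-18*(-77) + 119) = (8 - 7*144² + 70*144)/(-18*(-77) + 119) = (8 - 7*20736 + 10080)/(1386 + 119) = (8 - 145152 + 10080)/1505 = -135064*1/1505 = -135064/1505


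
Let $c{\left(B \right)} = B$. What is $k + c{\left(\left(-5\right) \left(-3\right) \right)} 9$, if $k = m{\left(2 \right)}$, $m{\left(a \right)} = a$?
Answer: $137$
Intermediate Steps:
$k = 2$
$k + c{\left(\left(-5\right) \left(-3\right) \right)} 9 = 2 + \left(-5\right) \left(-3\right) 9 = 2 + 15 \cdot 9 = 2 + 135 = 137$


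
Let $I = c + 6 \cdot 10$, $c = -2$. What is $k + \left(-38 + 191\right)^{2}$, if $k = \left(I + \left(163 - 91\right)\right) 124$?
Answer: $39529$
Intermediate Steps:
$I = 58$ ($I = -2 + 6 \cdot 10 = -2 + 60 = 58$)
$k = 16120$ ($k = \left(58 + \left(163 - 91\right)\right) 124 = \left(58 + 72\right) 124 = 130 \cdot 124 = 16120$)
$k + \left(-38 + 191\right)^{2} = 16120 + \left(-38 + 191\right)^{2} = 16120 + 153^{2} = 16120 + 23409 = 39529$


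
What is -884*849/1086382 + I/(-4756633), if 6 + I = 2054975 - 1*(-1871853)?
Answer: -3917978955316/2583760235903 ≈ -1.5164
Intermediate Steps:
I = 3926822 (I = -6 + (2054975 - 1*(-1871853)) = -6 + (2054975 + 1871853) = -6 + 3926828 = 3926822)
-884*849/1086382 + I/(-4756633) = -884*849/1086382 + 3926822/(-4756633) = -750516*1/1086382 + 3926822*(-1/4756633) = -375258/543191 - 3926822/4756633 = -3917978955316/2583760235903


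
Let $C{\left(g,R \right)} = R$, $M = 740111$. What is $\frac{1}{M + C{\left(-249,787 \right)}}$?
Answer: $\frac{1}{740898} \approx 1.3497 \cdot 10^{-6}$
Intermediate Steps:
$\frac{1}{M + C{\left(-249,787 \right)}} = \frac{1}{740111 + 787} = \frac{1}{740898}$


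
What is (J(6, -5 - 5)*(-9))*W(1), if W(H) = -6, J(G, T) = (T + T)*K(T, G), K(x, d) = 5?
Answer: -5400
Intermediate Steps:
J(G, T) = 10*T (J(G, T) = (T + T)*5 = (2*T)*5 = 10*T)
(J(6, -5 - 5)*(-9))*W(1) = ((10*(-5 - 5))*(-9))*(-6) = ((10*(-10))*(-9))*(-6) = -100*(-9)*(-6) = 900*(-6) = -5400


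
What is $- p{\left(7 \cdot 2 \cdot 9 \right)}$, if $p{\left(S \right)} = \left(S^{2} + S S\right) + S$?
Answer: $-31878$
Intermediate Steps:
$p{\left(S \right)} = S + 2 S^{2}$ ($p{\left(S \right)} = \left(S^{2} + S^{2}\right) + S = 2 S^{2} + S = S + 2 S^{2}$)
$- p{\left(7 \cdot 2 \cdot 9 \right)} = - 7 \cdot 2 \cdot 9 \left(1 + 2 \cdot 7 \cdot 2 \cdot 9\right) = - 14 \cdot 9 \left(1 + 2 \cdot 14 \cdot 9\right) = - 126 \left(1 + 2 \cdot 126\right) = - 126 \left(1 + 252\right) = - 126 \cdot 253 = \left(-1\right) 31878 = -31878$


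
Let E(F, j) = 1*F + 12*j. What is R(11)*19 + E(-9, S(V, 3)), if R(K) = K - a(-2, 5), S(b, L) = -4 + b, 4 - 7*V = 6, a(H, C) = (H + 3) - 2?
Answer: 1173/7 ≈ 167.57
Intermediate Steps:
a(H, C) = 1 + H (a(H, C) = (3 + H) - 2 = 1 + H)
V = -2/7 (V = 4/7 - 1/7*6 = 4/7 - 6/7 = -2/7 ≈ -0.28571)
E(F, j) = F + 12*j
R(K) = 1 + K (R(K) = K - (1 - 2) = K - 1*(-1) = K + 1 = 1 + K)
R(11)*19 + E(-9, S(V, 3)) = (1 + 11)*19 + (-9 + 12*(-4 - 2/7)) = 12*19 + (-9 + 12*(-30/7)) = 228 + (-9 - 360/7) = 228 - 423/7 = 1173/7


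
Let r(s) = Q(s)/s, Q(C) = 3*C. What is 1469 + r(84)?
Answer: 1472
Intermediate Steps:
r(s) = 3 (r(s) = (3*s)/s = 3)
1469 + r(84) = 1469 + 3 = 1472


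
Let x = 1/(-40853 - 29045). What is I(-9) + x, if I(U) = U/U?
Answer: 69897/69898 ≈ 0.99999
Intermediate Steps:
I(U) = 1
x = -1/69898 (x = 1/(-69898) = -1/69898 ≈ -1.4307e-5)
I(-9) + x = 1 - 1/69898 = 69897/69898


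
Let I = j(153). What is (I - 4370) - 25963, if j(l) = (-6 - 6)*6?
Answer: -30405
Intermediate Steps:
j(l) = -72 (j(l) = -12*6 = -72)
I = -72
(I - 4370) - 25963 = (-72 - 4370) - 25963 = -4442 - 25963 = -30405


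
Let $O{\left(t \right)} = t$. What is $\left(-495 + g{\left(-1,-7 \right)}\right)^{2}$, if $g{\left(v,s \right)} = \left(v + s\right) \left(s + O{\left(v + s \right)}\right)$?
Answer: $140625$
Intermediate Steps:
$g{\left(v,s \right)} = \left(s + v\right) \left(v + 2 s\right)$ ($g{\left(v,s \right)} = \left(v + s\right) \left(s + \left(v + s\right)\right) = \left(s + v\right) \left(s + \left(s + v\right)\right) = \left(s + v\right) \left(v + 2 s\right)$)
$\left(-495 + g{\left(-1,-7 \right)}\right)^{2} = \left(-495 + \left(\left(-1\right)^{2} + 2 \left(-7\right)^{2} + 3 \left(-7\right) \left(-1\right)\right)\right)^{2} = \left(-495 + \left(1 + 2 \cdot 49 + 21\right)\right)^{2} = \left(-495 + \left(1 + 98 + 21\right)\right)^{2} = \left(-495 + 120\right)^{2} = \left(-375\right)^{2} = 140625$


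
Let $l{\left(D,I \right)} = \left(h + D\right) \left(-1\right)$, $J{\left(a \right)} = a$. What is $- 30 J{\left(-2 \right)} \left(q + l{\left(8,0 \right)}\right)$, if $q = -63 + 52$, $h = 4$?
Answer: $-1380$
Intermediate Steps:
$q = -11$
$l{\left(D,I \right)} = -4 - D$ ($l{\left(D,I \right)} = \left(4 + D\right) \left(-1\right) = -4 - D$)
$- 30 J{\left(-2 \right)} \left(q + l{\left(8,0 \right)}\right) = \left(-30\right) \left(-2\right) \left(-11 - 12\right) = 60 \left(-11 - 12\right) = 60 \left(-23\right) = -1380$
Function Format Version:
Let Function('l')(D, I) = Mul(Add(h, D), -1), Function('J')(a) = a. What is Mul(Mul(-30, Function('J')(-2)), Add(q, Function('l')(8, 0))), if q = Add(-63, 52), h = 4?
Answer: -1380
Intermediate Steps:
q = -11
Function('l')(D, I) = Add(-4, Mul(-1, D)) (Function('l')(D, I) = Mul(Add(4, D), -1) = Add(-4, Mul(-1, D)))
Mul(Mul(-30, Function('J')(-2)), Add(q, Function('l')(8, 0))) = Mul(Mul(-30, -2), Add(-11, Add(-4, Mul(-1, 8)))) = Mul(60, Add(-11, Add(-4, -8))) = Mul(60, Add(-11, -12)) = Mul(60, -23) = -1380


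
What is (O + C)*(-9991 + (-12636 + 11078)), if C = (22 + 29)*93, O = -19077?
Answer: 165543366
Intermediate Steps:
C = 4743 (C = 51*93 = 4743)
(O + C)*(-9991 + (-12636 + 11078)) = (-19077 + 4743)*(-9991 + (-12636 + 11078)) = -14334*(-9991 - 1558) = -14334*(-11549) = 165543366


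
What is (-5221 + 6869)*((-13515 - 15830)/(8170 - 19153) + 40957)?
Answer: 741369405248/10983 ≈ 6.7502e+7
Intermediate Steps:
(-5221 + 6869)*((-13515 - 15830)/(8170 - 19153) + 40957) = 1648*(-29345/(-10983) + 40957) = 1648*(-29345*(-1/10983) + 40957) = 1648*(29345/10983 + 40957) = 1648*(449860076/10983) = 741369405248/10983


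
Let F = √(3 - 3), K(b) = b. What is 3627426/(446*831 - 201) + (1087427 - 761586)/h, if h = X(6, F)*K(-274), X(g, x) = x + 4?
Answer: -3537090713/12302600 ≈ -287.51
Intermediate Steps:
F = 0 (F = √0 = 0)
X(g, x) = 4 + x
h = -1096 (h = (4 + 0)*(-274) = 4*(-274) = -1096)
3627426/(446*831 - 201) + (1087427 - 761586)/h = 3627426/(446*831 - 201) + (1087427 - 761586)/(-1096) = 3627426/(370626 - 201) + 325841*(-1/1096) = 3627426/370425 - 325841/1096 = 3627426*(1/370425) - 325841/1096 = 109922/11225 - 325841/1096 = -3537090713/12302600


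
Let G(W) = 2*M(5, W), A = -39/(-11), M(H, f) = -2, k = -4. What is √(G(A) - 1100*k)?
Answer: 2*√1099 ≈ 66.302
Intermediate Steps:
A = 39/11 (A = -39*(-1/11) = 39/11 ≈ 3.5455)
G(W) = -4 (G(W) = 2*(-2) = -4)
√(G(A) - 1100*k) = √(-4 - 1100*(-4)) = √(-4 + 4400) = √4396 = 2*√1099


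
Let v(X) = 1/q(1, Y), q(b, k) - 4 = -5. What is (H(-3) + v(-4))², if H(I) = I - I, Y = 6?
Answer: 1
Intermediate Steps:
q(b, k) = -1 (q(b, k) = 4 - 5 = -1)
H(I) = 0
v(X) = -1 (v(X) = 1/(-1) = -1)
(H(-3) + v(-4))² = (0 - 1)² = (-1)² = 1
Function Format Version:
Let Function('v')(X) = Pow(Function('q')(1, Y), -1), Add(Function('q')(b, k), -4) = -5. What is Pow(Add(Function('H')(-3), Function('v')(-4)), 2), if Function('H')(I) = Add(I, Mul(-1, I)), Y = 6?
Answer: 1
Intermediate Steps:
Function('q')(b, k) = -1 (Function('q')(b, k) = Add(4, -5) = -1)
Function('H')(I) = 0
Function('v')(X) = -1 (Function('v')(X) = Pow(-1, -1) = -1)
Pow(Add(Function('H')(-3), Function('v')(-4)), 2) = Pow(Add(0, -1), 2) = Pow(-1, 2) = 1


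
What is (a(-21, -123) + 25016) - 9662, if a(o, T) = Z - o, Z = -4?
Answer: 15371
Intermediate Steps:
a(o, T) = -4 - o
(a(-21, -123) + 25016) - 9662 = ((-4 - 1*(-21)) + 25016) - 9662 = ((-4 + 21) + 25016) - 9662 = (17 + 25016) - 9662 = 25033 - 9662 = 15371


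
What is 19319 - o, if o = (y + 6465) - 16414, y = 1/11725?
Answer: 343167299/11725 ≈ 29268.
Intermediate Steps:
y = 1/11725 ≈ 8.5288e-5
o = -116652024/11725 (o = (1/11725 + 6465) - 16414 = 75802126/11725 - 16414 = -116652024/11725 ≈ -9949.0)
19319 - o = 19319 - 1*(-116652024/11725) = 19319 + 116652024/11725 = 343167299/11725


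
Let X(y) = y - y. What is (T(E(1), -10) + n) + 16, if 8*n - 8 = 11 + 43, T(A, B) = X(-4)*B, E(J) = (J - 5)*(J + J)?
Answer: 95/4 ≈ 23.750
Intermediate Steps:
X(y) = 0
E(J) = 2*J*(-5 + J) (E(J) = (-5 + J)*(2*J) = 2*J*(-5 + J))
T(A, B) = 0 (T(A, B) = 0*B = 0)
n = 31/4 (n = 1 + (11 + 43)/8 = 1 + (1/8)*54 = 1 + 27/4 = 31/4 ≈ 7.7500)
(T(E(1), -10) + n) + 16 = (0 + 31/4) + 16 = 31/4 + 16 = 95/4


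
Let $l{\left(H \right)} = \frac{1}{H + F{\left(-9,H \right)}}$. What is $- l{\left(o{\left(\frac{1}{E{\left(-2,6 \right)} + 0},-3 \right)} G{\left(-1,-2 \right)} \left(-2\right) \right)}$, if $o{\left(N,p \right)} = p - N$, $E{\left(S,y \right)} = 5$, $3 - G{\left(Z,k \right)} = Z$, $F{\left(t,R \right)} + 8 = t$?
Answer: $- \frac{5}{43} \approx -0.11628$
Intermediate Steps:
$F{\left(t,R \right)} = -8 + t$
$G{\left(Z,k \right)} = 3 - Z$
$l{\left(H \right)} = \frac{1}{-17 + H}$ ($l{\left(H \right)} = \frac{1}{H - 17} = \frac{1}{-17 + H}$)
$- l{\left(o{\left(\frac{1}{E{\left(-2,6 \right)} + 0},-3 \right)} G{\left(-1,-2 \right)} \left(-2\right) \right)} = - \frac{1}{-17 + \left(-3 - \frac{1}{5 + 0}\right) \left(3 - -1\right) \left(-2\right)} = - \frac{1}{-17 + \left(-3 - \frac{1}{5}\right) \left(3 + 1\right) \left(-2\right)} = - \frac{1}{-17 + \left(-3 - \frac{1}{5}\right) 4 \left(-2\right)} = - \frac{1}{-17 + \left(- \frac{16}{5}\right) 4 \left(-2\right)} = - \frac{1}{-17 - - \frac{128}{5}} = - \frac{1}{-17 + \frac{128}{5}} = - \frac{1}{\frac{43}{5}} = \left(-1\right) \frac{5}{43} = - \frac{5}{43}$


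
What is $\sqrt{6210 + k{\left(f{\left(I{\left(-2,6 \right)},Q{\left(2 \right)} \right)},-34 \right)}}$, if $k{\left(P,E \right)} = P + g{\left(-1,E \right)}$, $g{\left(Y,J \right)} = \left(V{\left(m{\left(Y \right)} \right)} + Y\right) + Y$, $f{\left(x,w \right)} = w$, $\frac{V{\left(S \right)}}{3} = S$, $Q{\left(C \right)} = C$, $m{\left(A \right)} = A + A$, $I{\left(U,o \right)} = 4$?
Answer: $2 \sqrt{1551} \approx 78.766$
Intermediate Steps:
$m{\left(A \right)} = 2 A$
$V{\left(S \right)} = 3 S$
$g{\left(Y,J \right)} = 8 Y$ ($g{\left(Y,J \right)} = \left(3 \cdot 2 Y + Y\right) + Y = \left(6 Y + Y\right) + Y = 7 Y + Y = 8 Y$)
$k{\left(P,E \right)} = -8 + P$ ($k{\left(P,E \right)} = P + 8 \left(-1\right) = P - 8 = -8 + P$)
$\sqrt{6210 + k{\left(f{\left(I{\left(-2,6 \right)},Q{\left(2 \right)} \right)},-34 \right)}} = \sqrt{6210 + \left(-8 + 2\right)} = \sqrt{6210 - 6} = \sqrt{6204} = 2 \sqrt{1551}$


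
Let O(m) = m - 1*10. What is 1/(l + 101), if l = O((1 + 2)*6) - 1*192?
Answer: -1/83 ≈ -0.012048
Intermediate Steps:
O(m) = -10 + m (O(m) = m - 10 = -10 + m)
l = -184 (l = (-10 + (1 + 2)*6) - 1*192 = (-10 + 3*6) - 192 = (-10 + 18) - 192 = 8 - 192 = -184)
1/(l + 101) = 1/(-184 + 101) = 1/(-83) = -1/83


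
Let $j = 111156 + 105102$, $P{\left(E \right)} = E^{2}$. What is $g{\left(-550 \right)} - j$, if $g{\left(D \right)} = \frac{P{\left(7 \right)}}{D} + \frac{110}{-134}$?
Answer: $- \frac{7969140833}{36850} \approx -2.1626 \cdot 10^{5}$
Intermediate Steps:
$g{\left(D \right)} = - \frac{55}{67} + \frac{49}{D}$ ($g{\left(D \right)} = \frac{7^{2}}{D} + \frac{110}{-134} = \frac{49}{D} + 110 \left(- \frac{1}{134}\right) = \frac{49}{D} - \frac{55}{67} = - \frac{55}{67} + \frac{49}{D}$)
$j = 216258$
$g{\left(-550 \right)} - j = \left(- \frac{55}{67} + \frac{49}{-550}\right) - 216258 = \left(- \frac{55}{67} + 49 \left(- \frac{1}{550}\right)\right) - 216258 = \left(- \frac{55}{67} - \frac{49}{550}\right) - 216258 = - \frac{33533}{36850} - 216258 = - \frac{7969140833}{36850}$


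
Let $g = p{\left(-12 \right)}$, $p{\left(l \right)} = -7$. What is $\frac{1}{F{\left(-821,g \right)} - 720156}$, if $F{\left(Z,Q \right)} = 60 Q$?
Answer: $- \frac{1}{720576} \approx -1.3878 \cdot 10^{-6}$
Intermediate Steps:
$g = -7$
$\frac{1}{F{\left(-821,g \right)} - 720156} = \frac{1}{60 \left(-7\right) - 720156} = \frac{1}{-420 - 720156} = \frac{1}{-720576} = - \frac{1}{720576}$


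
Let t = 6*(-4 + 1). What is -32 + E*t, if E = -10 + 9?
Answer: -14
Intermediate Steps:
t = -18 (t = 6*(-3) = -18)
E = -1
-32 + E*t = -32 - 1*(-18) = -32 + 18 = -14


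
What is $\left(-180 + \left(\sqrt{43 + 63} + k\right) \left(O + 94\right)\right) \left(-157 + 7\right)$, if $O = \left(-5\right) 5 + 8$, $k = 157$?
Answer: $-1786350 - 11550 \sqrt{106} \approx -1.9053 \cdot 10^{6}$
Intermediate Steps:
$O = -17$ ($O = -25 + 8 = -17$)
$\left(-180 + \left(\sqrt{43 + 63} + k\right) \left(O + 94\right)\right) \left(-157 + 7\right) = \left(-180 + \left(\sqrt{43 + 63} + 157\right) \left(-17 + 94\right)\right) \left(-157 + 7\right) = \left(-180 + \left(\sqrt{106} + 157\right) 77\right) \left(-150\right) = \left(-180 + \left(157 + \sqrt{106}\right) 77\right) \left(-150\right) = \left(-180 + \left(12089 + 77 \sqrt{106}\right)\right) \left(-150\right) = \left(11909 + 77 \sqrt{106}\right) \left(-150\right) = -1786350 - 11550 \sqrt{106}$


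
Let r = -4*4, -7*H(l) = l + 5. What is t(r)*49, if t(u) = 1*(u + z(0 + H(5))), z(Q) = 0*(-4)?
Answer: -784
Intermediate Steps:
H(l) = -5/7 - l/7 (H(l) = -(l + 5)/7 = -(5 + l)/7 = -5/7 - l/7)
r = -16
z(Q) = 0
t(u) = u (t(u) = 1*(u + 0) = 1*u = u)
t(r)*49 = -16*49 = -784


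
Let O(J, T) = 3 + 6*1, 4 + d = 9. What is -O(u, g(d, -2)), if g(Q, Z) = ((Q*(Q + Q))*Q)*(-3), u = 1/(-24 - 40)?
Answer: -9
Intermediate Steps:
d = 5 (d = -4 + 9 = 5)
u = -1/64 (u = 1/(-64) = -1/64 ≈ -0.015625)
g(Q, Z) = -6*Q**3 (g(Q, Z) = ((Q*(2*Q))*Q)*(-3) = ((2*Q**2)*Q)*(-3) = (2*Q**3)*(-3) = -6*Q**3)
O(J, T) = 9 (O(J, T) = 3 + 6 = 9)
-O(u, g(d, -2)) = -1*9 = -9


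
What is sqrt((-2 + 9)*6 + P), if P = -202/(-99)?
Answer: 2*sqrt(11990)/33 ≈ 6.6363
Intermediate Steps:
P = 202/99 (P = -202*(-1/99) = 202/99 ≈ 2.0404)
sqrt((-2 + 9)*6 + P) = sqrt((-2 + 9)*6 + 202/99) = sqrt(7*6 + 202/99) = sqrt(42 + 202/99) = sqrt(4360/99) = 2*sqrt(11990)/33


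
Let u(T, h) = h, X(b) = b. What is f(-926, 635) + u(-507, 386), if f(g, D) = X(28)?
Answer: 414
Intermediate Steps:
f(g, D) = 28
f(-926, 635) + u(-507, 386) = 28 + 386 = 414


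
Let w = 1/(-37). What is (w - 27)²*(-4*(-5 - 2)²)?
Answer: -196000000/1369 ≈ -1.4317e+5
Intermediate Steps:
w = -1/37 ≈ -0.027027
(w - 27)²*(-4*(-5 - 2)²) = (-1/37 - 27)²*(-4*(-5 - 2)²) = (-1000/37)²*(-4*(-7)²) = 1000000*(-4*49)/1369 = (1000000/1369)*(-196) = -196000000/1369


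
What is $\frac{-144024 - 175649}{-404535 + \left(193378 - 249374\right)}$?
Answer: $\frac{319673}{460531} \approx 0.69414$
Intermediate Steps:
$\frac{-144024 - 175649}{-404535 + \left(193378 - 249374\right)} = - \frac{319673}{-404535 + \left(193378 - 249374\right)} = - \frac{319673}{-404535 - 55996} = - \frac{319673}{-460531} = \left(-319673\right) \left(- \frac{1}{460531}\right) = \frac{319673}{460531}$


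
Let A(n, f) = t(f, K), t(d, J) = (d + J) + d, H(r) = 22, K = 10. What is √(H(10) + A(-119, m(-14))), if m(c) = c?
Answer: 2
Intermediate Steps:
t(d, J) = J + 2*d (t(d, J) = (J + d) + d = J + 2*d)
A(n, f) = 10 + 2*f
√(H(10) + A(-119, m(-14))) = √(22 + (10 + 2*(-14))) = √(22 + (10 - 28)) = √(22 - 18) = √4 = 2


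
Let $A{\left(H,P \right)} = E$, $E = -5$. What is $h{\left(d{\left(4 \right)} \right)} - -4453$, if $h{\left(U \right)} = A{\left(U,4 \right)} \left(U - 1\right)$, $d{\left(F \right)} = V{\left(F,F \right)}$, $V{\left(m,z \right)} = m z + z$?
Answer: $4358$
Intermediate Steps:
$A{\left(H,P \right)} = -5$
$V{\left(m,z \right)} = z + m z$
$d{\left(F \right)} = F \left(1 + F\right)$
$h{\left(U \right)} = 5 - 5 U$ ($h{\left(U \right)} = - 5 \left(U - 1\right) = - 5 \left(-1 + U\right) = 5 - 5 U$)
$h{\left(d{\left(4 \right)} \right)} - -4453 = \left(5 - 5 \cdot 4 \left(1 + 4\right)\right) - -4453 = \left(5 - 5 \cdot 4 \cdot 5\right) + 4453 = \left(5 - 100\right) + 4453 = -95 + 4453 = 4358$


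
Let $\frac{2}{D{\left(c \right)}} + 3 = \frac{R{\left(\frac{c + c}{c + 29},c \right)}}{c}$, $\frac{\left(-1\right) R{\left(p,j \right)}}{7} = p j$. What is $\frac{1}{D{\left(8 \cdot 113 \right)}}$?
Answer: $- \frac{15455}{1866} \approx -8.2824$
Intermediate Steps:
$R{\left(p,j \right)} = - 7 j p$ ($R{\left(p,j \right)} = - 7 p j = - 7 j p$)
$D{\left(c \right)} = \frac{2}{-3 - \frac{14 c}{29 + c}}$ ($D{\left(c \right)} = \frac{2}{-3 + \frac{\left(-7\right) c \frac{c + c}{c + 29}}{c}} = \frac{2}{-3 + \frac{\left(-7\right) c \frac{2 c}{29 + c}}{c}} = \frac{2}{-3 + \frac{\left(-14\right) c^{2} \frac{1}{29 + c}}{c}} = \frac{2}{-3 - \frac{14 c}{29 + c}}$)
$\frac{1}{D{\left(8 \cdot 113 \right)}} = \frac{1}{\left(-1\right) \frac{1}{87 + 17 \cdot 8 \cdot 113} \left(58 + 2 \cdot 8 \cdot 113\right)} = \frac{1}{\left(-1\right) \frac{1}{87 + 17 \cdot 904} \left(58 + 2 \cdot 904\right)} = \frac{1}{\left(-1\right) \frac{1}{87 + 15368} \left(58 + 1808\right)} = \frac{1}{\left(-1\right) \frac{1}{15455} \cdot 1866} = \frac{1}{- \frac{1866}{15455}} = - \frac{15455}{1866}$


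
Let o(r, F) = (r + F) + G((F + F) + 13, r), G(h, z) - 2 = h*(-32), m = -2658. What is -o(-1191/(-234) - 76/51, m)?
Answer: -73833271/442 ≈ -1.6704e+5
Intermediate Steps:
G(h, z) = 2 - 32*h (G(h, z) = 2 + h*(-32) = 2 - 32*h)
o(r, F) = -414 + r - 63*F (o(r, F) = (r + F) + (2 - 32*((F + F) + 13)) = (F + r) + (2 - 32*(2*F + 13)) = (F + r) + (2 - 32*(13 + 2*F)) = (F + r) + (2 + (-416 - 64*F)) = (F + r) + (-414 - 64*F) = -414 + r - 63*F)
-o(-1191/(-234) - 76/51, m) = -(-414 + (-1191/(-234) - 76/51) - 63*(-2658)) = -(-414 + (-1191*(-1/234) - 76*1/51) + 167454) = -(-414 + (397/78 - 76/51) + 167454) = -(-414 + 1591/442 + 167454) = -1*73833271/442 = -73833271/442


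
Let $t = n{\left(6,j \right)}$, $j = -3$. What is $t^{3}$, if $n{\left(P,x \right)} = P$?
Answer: $216$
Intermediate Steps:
$t = 6$
$t^{3} = 6^{3} = 216$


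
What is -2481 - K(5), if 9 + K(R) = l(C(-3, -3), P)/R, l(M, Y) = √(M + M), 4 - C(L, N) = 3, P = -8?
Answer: -2472 - √2/5 ≈ -2472.3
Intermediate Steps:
C(L, N) = 1 (C(L, N) = 4 - 1*3 = 4 - 3 = 1)
l(M, Y) = √2*√M (l(M, Y) = √(2*M) = √2*√M)
K(R) = -9 + √2/R (K(R) = -9 + (√2*√1)/R = -9 + (√2*1)/R = -9 + √2/R)
-2481 - K(5) = -2481 - (-9 + √2/5) = -2481 + (9 - √2/5) = -2472 - √2/5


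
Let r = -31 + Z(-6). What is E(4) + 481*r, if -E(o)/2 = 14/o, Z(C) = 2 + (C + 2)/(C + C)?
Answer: -41387/3 ≈ -13796.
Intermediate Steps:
Z(C) = 2 + (2 + C)/(2*C) (Z(C) = 2 + (2 + C)/((2*C)) = 2 + (2 + C)*(1/(2*C)) = 2 + (2 + C)/(2*C))
E(o) = -28/o
r = -86/3 (r = -31 + (5/2 + 1/(-6)) = -31 + (5/2 - 1/6) = -31 + 7/3 = -86/3 ≈ -28.667)
E(4) + 481*r = -28/4 + 481*(-86/3) = -28*1/4 - 41366/3 = -7 - 41366/3 = -41387/3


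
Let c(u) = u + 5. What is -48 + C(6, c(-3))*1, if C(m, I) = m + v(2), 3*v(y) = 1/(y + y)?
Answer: -503/12 ≈ -41.917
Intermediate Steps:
v(y) = 1/(6*y) (v(y) = 1/(3*(y + y)) = 1/(3*((2*y))) = (1/(2*y))/3 = 1/(6*y))
c(u) = 5 + u
C(m, I) = 1/12 + m (C(m, I) = m + (⅙)/2 = m + (⅙)*(½) = m + 1/12 = 1/12 + m)
-48 + C(6, c(-3))*1 = -48 + (1/12 + 6)*1 = -48 + (73/12)*1 = -48 + 73/12 = -503/12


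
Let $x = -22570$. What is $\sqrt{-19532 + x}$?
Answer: $3 i \sqrt{4678} \approx 205.19 i$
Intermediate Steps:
$\sqrt{-19532 + x} = \sqrt{-19532 - 22570} = \sqrt{-42102} = 3 i \sqrt{4678}$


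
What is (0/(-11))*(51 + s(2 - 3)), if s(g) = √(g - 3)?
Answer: 0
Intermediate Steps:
s(g) = √(-3 + g)
(0/(-11))*(51 + s(2 - 3)) = (0/(-11))*(51 + √(-3 + (2 - 3))) = (0*(-1/11))*(51 + √(-3 - 1)) = 0*(51 + √(-4)) = 0*(51 + 2*I) = 0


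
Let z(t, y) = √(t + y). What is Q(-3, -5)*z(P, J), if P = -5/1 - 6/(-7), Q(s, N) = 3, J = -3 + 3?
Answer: 3*I*√203/7 ≈ 6.1062*I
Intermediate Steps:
J = 0
P = -29/7 (P = -5*1 - 6*(-⅐) = -5 + 6/7 = -29/7 ≈ -4.1429)
Q(-3, -5)*z(P, J) = 3*√(-29/7 + 0) = 3*√(-29/7) = 3*(I*√203/7) = 3*I*√203/7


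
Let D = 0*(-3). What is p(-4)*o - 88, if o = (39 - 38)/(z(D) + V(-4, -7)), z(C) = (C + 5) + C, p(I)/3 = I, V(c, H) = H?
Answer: -82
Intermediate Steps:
p(I) = 3*I
D = 0
z(C) = 5 + 2*C (z(C) = (5 + C) + C = 5 + 2*C)
o = -½ (o = (39 - 38)/((5 + 2*0) - 7) = 1/((5 + 0) - 7) = 1/(5 - 7) = 1/(-2) = 1*(-½) = -½ ≈ -0.50000)
p(-4)*o - 88 = (3*(-4))*(-½) - 88 = -12*(-½) - 88 = 6 - 88 = -82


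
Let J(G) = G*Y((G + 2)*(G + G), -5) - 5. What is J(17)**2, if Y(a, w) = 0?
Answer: 25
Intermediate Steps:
J(G) = -5 (J(G) = G*0 - 5 = 0 - 5 = -5)
J(17)**2 = (-5)**2 = 25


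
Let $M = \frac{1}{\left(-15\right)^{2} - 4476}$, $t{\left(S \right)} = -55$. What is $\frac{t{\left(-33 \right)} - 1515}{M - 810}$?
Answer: $\frac{6674070}{3443311} \approx 1.9383$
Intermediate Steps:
$M = - \frac{1}{4251}$ ($M = \frac{1}{225 - 4476} = \frac{1}{-4251} = - \frac{1}{4251} \approx -0.00023524$)
$\frac{t{\left(-33 \right)} - 1515}{M - 810} = \frac{-55 - 1515}{- \frac{1}{4251} - 810} = - \frac{1570}{- \frac{3443311}{4251}} = \left(-1570\right) \left(- \frac{4251}{3443311}\right) = \frac{6674070}{3443311}$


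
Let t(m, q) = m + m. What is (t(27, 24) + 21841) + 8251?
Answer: 30146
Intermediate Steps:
t(m, q) = 2*m
(t(27, 24) + 21841) + 8251 = (2*27 + 21841) + 8251 = (54 + 21841) + 8251 = 21895 + 8251 = 30146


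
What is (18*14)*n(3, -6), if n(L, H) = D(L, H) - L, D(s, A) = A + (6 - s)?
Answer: -1512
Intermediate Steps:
D(s, A) = 6 + A - s
n(L, H) = 6 + H - 2*L (n(L, H) = (6 + H - L) - L = 6 + H - 2*L)
(18*14)*n(3, -6) = (18*14)*(6 - 6 - 2*3) = 252*(6 - 6 - 6) = 252*(-6) = -1512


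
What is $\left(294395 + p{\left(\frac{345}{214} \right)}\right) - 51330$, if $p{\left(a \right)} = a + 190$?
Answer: $\frac{52056915}{214} \approx 2.4326 \cdot 10^{5}$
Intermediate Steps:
$p{\left(a \right)} = 190 + a$
$\left(294395 + p{\left(\frac{345}{214} \right)}\right) - 51330 = \left(294395 + \left(190 + \frac{345}{214}\right)\right) - 51330 = \left(294395 + \frac{41005}{214}\right) - 51330 = \frac{63041535}{214} - 51330 = \frac{52056915}{214}$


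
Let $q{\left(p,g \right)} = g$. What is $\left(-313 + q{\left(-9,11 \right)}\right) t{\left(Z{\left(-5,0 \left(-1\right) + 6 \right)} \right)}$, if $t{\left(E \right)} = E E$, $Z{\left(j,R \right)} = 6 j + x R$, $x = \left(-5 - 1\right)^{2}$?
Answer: $-10447992$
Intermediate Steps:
$x = 36$ ($x = \left(-6\right)^{2} = 36$)
$Z{\left(j,R \right)} = 6 j + 36 R$
$t{\left(E \right)} = E^{2}$
$\left(-313 + q{\left(-9,11 \right)}\right) t{\left(Z{\left(-5,0 \left(-1\right) + 6 \right)} \right)} = \left(-313 + 11\right) \left(6 \left(-5\right) + 36 \left(0 \left(-1\right) + 6\right)\right)^{2} = - 302 \left(-30 + 36 \left(0 + 6\right)\right)^{2} = - 302 \left(-30 + 36 \cdot 6\right)^{2} = - 302 \left(-30 + 216\right)^{2} = - 302 \cdot 186^{2} = \left(-302\right) 34596 = -10447992$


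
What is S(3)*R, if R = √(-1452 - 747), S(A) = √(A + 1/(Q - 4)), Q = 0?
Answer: I*√24189/2 ≈ 77.764*I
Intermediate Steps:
S(A) = √(-¼ + A) (S(A) = √(A + 1/(0 - 4)) = √(A + 1/(-4)) = √(A - ¼) = √(-¼ + A))
R = I*√2199 (R = √(-2199) = I*√2199 ≈ 46.893*I)
S(3)*R = (√(-1 + 4*3)/2)*(I*√2199) = (√(-1 + 12)/2)*(I*√2199) = (√11/2)*(I*√2199) = I*√24189/2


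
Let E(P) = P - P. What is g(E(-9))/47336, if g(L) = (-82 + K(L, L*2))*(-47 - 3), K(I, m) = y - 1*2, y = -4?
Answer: 550/5917 ≈ 0.092952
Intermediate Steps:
K(I, m) = -6 (K(I, m) = -4 - 1*2 = -4 - 2 = -6)
E(P) = 0
g(L) = 4400 (g(L) = (-82 - 6)*(-47 - 3) = -88*(-50) = 4400)
g(E(-9))/47336 = 4400/47336 = 4400*(1/47336) = 550/5917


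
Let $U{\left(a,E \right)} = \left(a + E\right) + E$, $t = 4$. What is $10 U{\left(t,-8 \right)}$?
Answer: $-120$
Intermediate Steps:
$U{\left(a,E \right)} = a + 2 E$ ($U{\left(a,E \right)} = \left(E + a\right) + E = a + 2 E$)
$10 U{\left(t,-8 \right)} = 10 \left(4 + 2 \left(-8\right)\right) = 10 \left(4 - 16\right) = 10 \left(-12\right) = -120$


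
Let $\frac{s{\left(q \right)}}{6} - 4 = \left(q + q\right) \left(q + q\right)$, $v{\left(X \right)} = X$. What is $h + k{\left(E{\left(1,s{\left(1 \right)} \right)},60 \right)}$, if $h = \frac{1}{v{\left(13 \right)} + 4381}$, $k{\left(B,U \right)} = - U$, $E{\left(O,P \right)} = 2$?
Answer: $- \frac{263639}{4394} \approx -60.0$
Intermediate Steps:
$s{\left(q \right)} = 24 + 24 q^{2}$ ($s{\left(q \right)} = 24 + 6 \left(q + q\right) \left(q + q\right) = 24 + 6 \cdot 2 q 2 q = 24 + 6 \cdot 4 q^{2} = 24 + 24 q^{2}$)
$h = \frac{1}{4394}$ ($h = \frac{1}{13 + 4381} = \frac{1}{4394} \approx 0.00022758$)
$h + k{\left(E{\left(1,s{\left(1 \right)} \right)},60 \right)} = \frac{1}{4394} - 60 = - \frac{263639}{4394}$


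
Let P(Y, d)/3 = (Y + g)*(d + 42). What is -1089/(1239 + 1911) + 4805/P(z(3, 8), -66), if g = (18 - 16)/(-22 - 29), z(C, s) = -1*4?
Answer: 13995763/865200 ≈ 16.176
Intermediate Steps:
z(C, s) = -4
g = -2/51 (g = 2/(-51) = 2*(-1/51) = -2/51 ≈ -0.039216)
P(Y, d) = 3*(42 + d)*(-2/51 + Y) (P(Y, d) = 3*((Y - 2/51)*(d + 42)) = 3*((-2/51 + Y)*(42 + d)) = 3*((42 + d)*(-2/51 + Y)) = 3*(42 + d)*(-2/51 + Y))
-1089/(1239 + 1911) + 4805/P(z(3, 8), -66) = -1089/(1239 + 1911) + 4805/(-84/17 + 126*(-4) - 2/17*(-66) + 3*(-4)*(-66)) = -1089/3150 + 4805/(-84/17 - 504 + 132/17 + 792) = -1089*1/3150 + 4805/(4944/17) = -121/350 + 4805*(17/4944) = -121/350 + 81685/4944 = 13995763/865200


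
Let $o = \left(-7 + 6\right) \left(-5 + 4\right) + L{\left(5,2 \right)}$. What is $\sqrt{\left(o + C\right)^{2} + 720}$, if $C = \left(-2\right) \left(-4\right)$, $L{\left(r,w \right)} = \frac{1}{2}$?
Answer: $\frac{\sqrt{3241}}{2} \approx 28.465$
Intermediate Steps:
$L{\left(r,w \right)} = \frac{1}{2}$
$C = 8$
$o = \frac{3}{2}$ ($o = \left(-7 + 6\right) \left(-5 + 4\right) + \frac{1}{2} = \left(-1\right) \left(-1\right) + \frac{1}{2} = 1 + \frac{1}{2} = \frac{3}{2} \approx 1.5$)
$\sqrt{\left(o + C\right)^{2} + 720} = \sqrt{\left(\frac{3}{2} + 8\right)^{2} + 720} = \sqrt{\left(\frac{19}{2}\right)^{2} + 720} = \sqrt{\frac{361}{4} + 720} = \sqrt{\frac{3241}{4}} = \frac{\sqrt{3241}}{2}$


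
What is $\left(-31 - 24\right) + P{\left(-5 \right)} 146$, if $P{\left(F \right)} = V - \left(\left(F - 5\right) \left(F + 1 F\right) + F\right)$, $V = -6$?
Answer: $-14801$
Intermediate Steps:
$P{\left(F \right)} = -6 - F - 2 F \left(-5 + F\right)$ ($P{\left(F \right)} = -6 - \left(\left(F - 5\right) \left(F + 1 F\right) + F\right) = -6 - \left(\left(-5 + F\right) \left(F + F\right) + F\right) = -6 - \left(\left(-5 + F\right) 2 F + F\right) = -6 - \left(2 F \left(-5 + F\right) + F\right) = -6 - \left(F + 2 F \left(-5 + F\right)\right) = -6 - F - 2 F \left(-5 + F\right)$)
$\left(-31 - 24\right) + P{\left(-5 \right)} 146 = \left(-31 - 24\right) + \left(-6 - 2 \left(-5\right)^{2} + 9 \left(-5\right)\right) 146 = \left(-31 - 24\right) + \left(-6 - 50 - 45\right) 146 = -55 + \left(-6 - 50 - 45\right) 146 = -55 - 14746 = -14801$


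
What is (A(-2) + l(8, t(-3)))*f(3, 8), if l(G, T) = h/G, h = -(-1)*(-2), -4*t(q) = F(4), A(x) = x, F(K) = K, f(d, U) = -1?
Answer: 9/4 ≈ 2.2500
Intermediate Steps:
t(q) = -1 (t(q) = -¼*4 = -1)
h = -2 (h = -1*2 = -2)
l(G, T) = -2/G
(A(-2) + l(8, t(-3)))*f(3, 8) = (-2 - 2/8)*(-1) = (-2 - 2*⅛)*(-1) = (-2 - ¼)*(-1) = -9/4*(-1) = 9/4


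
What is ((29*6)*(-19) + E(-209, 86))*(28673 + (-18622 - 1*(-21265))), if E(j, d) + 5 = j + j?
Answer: -116777364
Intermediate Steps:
E(j, d) = -5 + 2*j (E(j, d) = -5 + (j + j) = -5 + 2*j)
((29*6)*(-19) + E(-209, 86))*(28673 + (-18622 - 1*(-21265))) = ((29*6)*(-19) + (-5 + 2*(-209)))*(28673 + (-18622 - 1*(-21265))) = (174*(-19) + (-5 - 418))*(28673 + (-18622 + 21265)) = (-3306 - 423)*(28673 + 2643) = -3729*31316 = -116777364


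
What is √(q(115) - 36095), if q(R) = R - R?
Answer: I*√36095 ≈ 189.99*I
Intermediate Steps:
q(R) = 0
√(q(115) - 36095) = √(0 - 36095) = √(-36095) = I*√36095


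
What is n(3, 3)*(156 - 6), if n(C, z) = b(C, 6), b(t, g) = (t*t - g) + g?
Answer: 1350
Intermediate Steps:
b(t, g) = t**2 (b(t, g) = (t**2 - g) + g = t**2)
n(C, z) = C**2
n(3, 3)*(156 - 6) = 3**2*(156 - 6) = 9*150 = 1350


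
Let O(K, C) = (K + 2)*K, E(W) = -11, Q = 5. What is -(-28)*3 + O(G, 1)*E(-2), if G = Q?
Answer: -301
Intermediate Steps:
G = 5
O(K, C) = K*(2 + K) (O(K, C) = (2 + K)*K = K*(2 + K))
-(-28)*3 + O(G, 1)*E(-2) = -(-28)*3 + (5*(2 + 5))*(-11) = -7*(-12) + (5*7)*(-11) = 84 + 35*(-11) = 84 - 385 = -301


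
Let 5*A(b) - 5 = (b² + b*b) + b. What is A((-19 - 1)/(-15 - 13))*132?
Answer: 8712/49 ≈ 177.80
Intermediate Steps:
A(b) = 1 + b/5 + 2*b²/5 (A(b) = 1 + ((b² + b*b) + b)/5 = 1 + ((b² + b²) + b)/5 = 1 + (2*b² + b)/5 = 1 + (b + 2*b²)/5 = 1 + (b/5 + 2*b²/5) = 1 + b/5 + 2*b²/5)
A((-19 - 1)/(-15 - 13))*132 = (1 + ((-19 - 1)/(-15 - 13))/5 + 2*((-19 - 1)/(-15 - 13))²/5)*132 = (1 + (-20/(-28))/5 + 2*(-20/(-28))²/5)*132 = (1 + (-20*(-1/28))/5 + 2*(-20*(-1/28))²/5)*132 = (1 + (⅕)*(5/7) + 2*(5/7)²/5)*132 = (1 + ⅐ + (⅖)*(25/49))*132 = (1 + ⅐ + 10/49)*132 = (66/49)*132 = 8712/49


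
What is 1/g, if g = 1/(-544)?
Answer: -544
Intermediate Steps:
g = -1/544 ≈ -0.0018382
1/g = 1/(-1/544) = -544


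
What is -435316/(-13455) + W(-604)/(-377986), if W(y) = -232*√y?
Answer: 435316/13455 + 8*I*√151/6517 ≈ 32.353 + 0.015084*I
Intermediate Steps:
-435316/(-13455) + W(-604)/(-377986) = -435316/(-13455) - 464*I*√151/(-377986) = -435316*(-1/13455) - 464*I*√151*(-1/377986) = 435316/13455 - 464*I*√151*(-1/377986) = 435316/13455 + 8*I*√151/6517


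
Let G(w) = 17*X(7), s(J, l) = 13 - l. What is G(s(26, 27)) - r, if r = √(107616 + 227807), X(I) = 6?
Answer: 102 - √335423 ≈ -477.16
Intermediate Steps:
G(w) = 102 (G(w) = 17*6 = 102)
r = √335423 ≈ 579.16
G(s(26, 27)) - r = 102 - √335423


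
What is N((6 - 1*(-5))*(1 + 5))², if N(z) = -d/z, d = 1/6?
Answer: 1/156816 ≈ 6.3769e-6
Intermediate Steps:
d = ⅙ ≈ 0.16667
N(z) = -1/(6*z)
N((6 - 1*(-5))*(1 + 5))² = (-1/((1 + 5)*(6 - 1*(-5)))/6)² = (-1/(6*(6 + 5))/6)² = (-1/(6*(11*6)))² = (-⅙/66)² = (-⅙*1/66)² = (-1/396)² = 1/156816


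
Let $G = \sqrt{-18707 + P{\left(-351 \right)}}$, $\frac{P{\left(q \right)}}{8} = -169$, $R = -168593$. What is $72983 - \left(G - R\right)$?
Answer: $-95610 - i \sqrt{20059} \approx -95610.0 - 141.63 i$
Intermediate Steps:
$P{\left(q \right)} = -1352$ ($P{\left(q \right)} = 8 \left(-169\right) = -1352$)
$G = i \sqrt{20059}$ ($G = \sqrt{-18707 - 1352} = \sqrt{-20059} = i \sqrt{20059} \approx 141.63 i$)
$72983 - \left(G - R\right) = 72983 - \left(168593 + i \sqrt{20059}\right) = -95610 - i \sqrt{20059}$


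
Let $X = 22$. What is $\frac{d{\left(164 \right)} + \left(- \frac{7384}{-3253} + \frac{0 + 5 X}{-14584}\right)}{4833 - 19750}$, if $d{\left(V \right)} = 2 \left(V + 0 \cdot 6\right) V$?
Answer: $- \frac{1276047027005}{353844307292} \approx -3.6062$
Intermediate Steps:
$d{\left(V \right)} = 2 V^{2}$ ($d{\left(V \right)} = 2 \left(V + 0\right) V = 2 V V = 2 V^{2}$)
$\frac{d{\left(164 \right)} + \left(- \frac{7384}{-3253} + \frac{0 + 5 X}{-14584}\right)}{4833 - 19750} = \frac{2 \cdot 164^{2} + \left(- \frac{7384}{-3253} + \frac{0 + 5 \cdot 22}{-14584}\right)}{4833 - 19750} = \frac{2 \cdot 26896 + \left(\left(-7384\right) \left(- \frac{1}{3253}\right) + \left(0 + 110\right) \left(- \frac{1}{14584}\right)\right)}{-14917} = \left(53792 + \left(\frac{7384}{3253} + 110 \left(- \frac{1}{14584}\right)\right)\right) \left(- \frac{1}{14917}\right) = \left(53792 + \left(\frac{7384}{3253} - \frac{55}{7292}\right)\right) \left(- \frac{1}{14917}\right) = \left(53792 + \frac{53665213}{23720876}\right) \left(- \frac{1}{14917}\right) = \frac{1276047027005}{23720876} \left(- \frac{1}{14917}\right) = - \frac{1276047027005}{353844307292}$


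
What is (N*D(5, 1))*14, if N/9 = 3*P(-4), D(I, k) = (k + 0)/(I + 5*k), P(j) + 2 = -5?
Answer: -1323/5 ≈ -264.60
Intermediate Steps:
P(j) = -7 (P(j) = -2 - 5 = -7)
D(I, k) = k/(I + 5*k)
N = -189 (N = 9*(3*(-7)) = 9*(-21) = -189)
(N*D(5, 1))*14 = -189/(5 + 5*1)*14 = -189/(5 + 5)*14 = -189/10*14 = -1323/5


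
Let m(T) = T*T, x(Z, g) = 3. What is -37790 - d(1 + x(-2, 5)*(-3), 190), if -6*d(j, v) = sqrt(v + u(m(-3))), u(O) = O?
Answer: -37790 + sqrt(199)/6 ≈ -37788.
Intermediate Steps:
m(T) = T**2
d(j, v) = -sqrt(9 + v)/6 (d(j, v) = -sqrt(v + (-3)**2)/6 = -sqrt(v + 9)/6 = -sqrt(9 + v)/6)
-37790 - d(1 + x(-2, 5)*(-3), 190) = -37790 - (-1)*sqrt(9 + 190)/6 = -37790 - (-1)*sqrt(199)/6 = -37790 + sqrt(199)/6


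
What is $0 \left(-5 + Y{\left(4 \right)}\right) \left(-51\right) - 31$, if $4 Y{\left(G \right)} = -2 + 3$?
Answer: $-31$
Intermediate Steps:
$Y{\left(G \right)} = \frac{1}{4}$ ($Y{\left(G \right)} = \frac{-2 + 3}{4} = \frac{1}{4} \cdot 1 = \frac{1}{4}$)
$0 \left(-5 + Y{\left(4 \right)}\right) \left(-51\right) - 31 = 0 \left(-5 + \frac{1}{4}\right) \left(-51\right) - 31 = 0 \left(- \frac{19}{4}\right) \left(-51\right) - 31 = 0 \left(-51\right) - 31 = 0 - 31 = -31$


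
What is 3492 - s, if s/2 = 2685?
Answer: -1878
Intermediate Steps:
s = 5370 (s = 2*2685 = 5370)
3492 - s = 3492 - 1*5370 = 3492 - 5370 = -1878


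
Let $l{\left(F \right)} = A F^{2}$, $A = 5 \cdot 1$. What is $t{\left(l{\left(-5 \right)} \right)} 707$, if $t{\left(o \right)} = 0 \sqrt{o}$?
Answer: $0$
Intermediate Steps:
$A = 5$
$l{\left(F \right)} = 5 F^{2}$
$t{\left(o \right)} = 0$
$t{\left(l{\left(-5 \right)} \right)} 707 = 0 \cdot 707 = 0$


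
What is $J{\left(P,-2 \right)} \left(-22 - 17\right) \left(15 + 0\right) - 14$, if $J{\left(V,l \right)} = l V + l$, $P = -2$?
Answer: $-1184$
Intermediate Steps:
$J{\left(V,l \right)} = l + V l$ ($J{\left(V,l \right)} = V l + l = l + V l$)
$J{\left(P,-2 \right)} \left(-22 - 17\right) \left(15 + 0\right) - 14 = - 2 \left(1 - 2\right) \left(-22 - 17\right) \left(15 + 0\right) - 14 = \left(-2\right) \left(-1\right) \left(\left(-39\right) 15\right) - 14 = 2 \left(-585\right) - 14 = -1170 - 14 = -1184$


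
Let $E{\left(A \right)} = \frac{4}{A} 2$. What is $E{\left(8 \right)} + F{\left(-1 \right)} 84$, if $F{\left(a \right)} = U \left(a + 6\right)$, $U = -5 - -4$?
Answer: $-419$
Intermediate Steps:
$U = -1$ ($U = -5 + 4 = -1$)
$F{\left(a \right)} = -6 - a$ ($F{\left(a \right)} = - (a + 6) = - (6 + a) = -6 - a$)
$E{\left(A \right)} = \frac{8}{A}$
$E{\left(8 \right)} + F{\left(-1 \right)} 84 = \frac{8}{8} + \left(-6 - -1\right) 84 = 8 \cdot \frac{1}{8} + \left(-6 + 1\right) 84 = 1 - 420 = -419$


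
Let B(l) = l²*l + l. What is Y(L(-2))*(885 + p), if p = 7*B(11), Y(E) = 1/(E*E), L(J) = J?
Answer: 10279/4 ≈ 2569.8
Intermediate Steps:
Y(E) = E⁻² (Y(E) = 1/(E²) = E⁻²)
B(l) = l + l³ (B(l) = l³ + l = l + l³)
p = 9394 (p = 7*(11 + 11³) = 7*(11 + 1331) = 7*1342 = 9394)
Y(L(-2))*(885 + p) = (885 + 9394)/(-2)² = (¼)*10279 = 10279/4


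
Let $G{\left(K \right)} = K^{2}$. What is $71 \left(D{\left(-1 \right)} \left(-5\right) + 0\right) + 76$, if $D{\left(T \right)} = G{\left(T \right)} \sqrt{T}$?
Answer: $76 - 355 i \approx 76.0 - 355.0 i$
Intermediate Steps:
$D{\left(T \right)} = T^{\frac{5}{2}}$ ($D{\left(T \right)} = T^{2} \sqrt{T} = T^{\frac{5}{2}}$)
$71 \left(D{\left(-1 \right)} \left(-5\right) + 0\right) + 76 = 71 \left(\left(-1\right)^{\frac{5}{2}} \left(-5\right) + 0\right) + 76 = 71 \left(i \left(-5\right) + 0\right) + 76 = 71 \left(- 5 i + 0\right) + 76 = 71 \left(- 5 i\right) + 76 = - 355 i + 76 = 76 - 355 i$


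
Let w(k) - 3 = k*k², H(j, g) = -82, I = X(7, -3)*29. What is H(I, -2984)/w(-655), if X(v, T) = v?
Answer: 41/140505686 ≈ 2.9180e-7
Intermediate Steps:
I = 203 (I = 7*29 = 203)
w(k) = 3 + k³ (w(k) = 3 + k*k² = 3 + k³)
H(I, -2984)/w(-655) = -82/(3 + (-655)³) = -82/(3 - 281011375) = -82/(-281011372) = -82*(-1/281011372) = 41/140505686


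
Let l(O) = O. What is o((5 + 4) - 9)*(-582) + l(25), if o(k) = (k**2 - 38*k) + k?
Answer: 25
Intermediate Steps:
o(k) = k**2 - 37*k
o((5 + 4) - 9)*(-582) + l(25) = (((5 + 4) - 9)*(-37 + ((5 + 4) - 9)))*(-582) + 25 = ((9 - 9)*(-37 + (9 - 9)))*(-582) + 25 = (0*(-37 + 0))*(-582) + 25 = (0*(-37))*(-582) + 25 = 0*(-582) + 25 = 0 + 25 = 25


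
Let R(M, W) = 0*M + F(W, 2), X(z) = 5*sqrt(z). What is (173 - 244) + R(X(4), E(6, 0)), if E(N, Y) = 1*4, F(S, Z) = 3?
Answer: -68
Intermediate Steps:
E(N, Y) = 4
R(M, W) = 3 (R(M, W) = 0*M + 3 = 0 + 3 = 3)
(173 - 244) + R(X(4), E(6, 0)) = (173 - 244) + 3 = -71 + 3 = -68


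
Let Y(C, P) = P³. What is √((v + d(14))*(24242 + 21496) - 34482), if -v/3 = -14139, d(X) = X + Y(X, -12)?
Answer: 2*√465409833 ≈ 43147.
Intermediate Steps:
d(X) = -1728 + X (d(X) = X + (-12)³ = X - 1728 = -1728 + X)
v = 42417 (v = -3*(-14139) = 42417)
√((v + d(14))*(24242 + 21496) - 34482) = √((42417 + (-1728 + 14))*(24242 + 21496) - 34482) = √((42417 - 1714)*45738 - 34482) = √(40703*45738 - 34482) = √(1861673814 - 34482) = √1861639332 = 2*√465409833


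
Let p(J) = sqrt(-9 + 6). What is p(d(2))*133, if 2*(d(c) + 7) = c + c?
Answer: 133*I*sqrt(3) ≈ 230.36*I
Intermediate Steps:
d(c) = -7 + c (d(c) = -7 + (c + c)/2 = -7 + (2*c)/2 = -7 + c)
p(J) = I*sqrt(3) (p(J) = sqrt(-3) = I*sqrt(3))
p(d(2))*133 = (I*sqrt(3))*133 = 133*I*sqrt(3)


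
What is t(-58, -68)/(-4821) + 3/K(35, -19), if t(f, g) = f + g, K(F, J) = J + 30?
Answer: 5283/17677 ≈ 0.29886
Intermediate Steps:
K(F, J) = 30 + J
t(-58, -68)/(-4821) + 3/K(35, -19) = (-58 - 68)/(-4821) + 3/(30 - 19) = -126*(-1/4821) + 3/11 = 42/1607 + 3*(1/11) = 42/1607 + 3/11 = 5283/17677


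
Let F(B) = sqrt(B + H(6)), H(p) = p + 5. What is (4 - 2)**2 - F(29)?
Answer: 4 - 2*sqrt(10) ≈ -2.3246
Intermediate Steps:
H(p) = 5 + p
F(B) = sqrt(11 + B) (F(B) = sqrt(B + (5 + 6)) = sqrt(B + 11) = sqrt(11 + B))
(4 - 2)**2 - F(29) = (4 - 2)**2 - sqrt(11 + 29) = 2**2 - sqrt(40) = 4 - 2*sqrt(10)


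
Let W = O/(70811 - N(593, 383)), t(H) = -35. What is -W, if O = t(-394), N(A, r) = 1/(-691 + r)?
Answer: 10780/21809789 ≈ 0.00049427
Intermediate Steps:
O = -35
W = -10780/21809789 (W = -35/(70811 - 1/(-691 + 383)) = -35/(70811 - 1/(-308)) = -35/(70811 - 1*(-1/308)) = -35/(70811 + 1/308) = -35/21809789/308 = -35*308/21809789 = -10780/21809789 ≈ -0.00049427)
-W = -1*(-10780/21809789) = 10780/21809789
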